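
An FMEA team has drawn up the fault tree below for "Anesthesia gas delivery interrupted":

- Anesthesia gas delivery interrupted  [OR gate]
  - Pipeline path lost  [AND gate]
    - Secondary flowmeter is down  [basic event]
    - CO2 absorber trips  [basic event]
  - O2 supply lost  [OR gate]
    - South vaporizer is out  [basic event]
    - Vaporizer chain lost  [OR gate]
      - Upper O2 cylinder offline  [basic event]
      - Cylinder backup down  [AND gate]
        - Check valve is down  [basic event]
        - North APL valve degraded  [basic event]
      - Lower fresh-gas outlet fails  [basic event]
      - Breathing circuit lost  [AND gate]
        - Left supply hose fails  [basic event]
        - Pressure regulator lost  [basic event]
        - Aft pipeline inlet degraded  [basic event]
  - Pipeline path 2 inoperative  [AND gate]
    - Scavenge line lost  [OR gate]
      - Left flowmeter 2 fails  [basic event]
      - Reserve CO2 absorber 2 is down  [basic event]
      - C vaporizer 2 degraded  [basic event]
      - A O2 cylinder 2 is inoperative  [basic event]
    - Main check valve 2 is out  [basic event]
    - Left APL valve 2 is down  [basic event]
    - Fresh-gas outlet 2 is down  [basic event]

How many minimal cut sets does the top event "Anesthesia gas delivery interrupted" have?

10

Pipeline path lost [AND]: one cut set from each child combined → 1 × 1 = 1 cut set(s).
Cylinder backup down [AND]: one cut set from each child combined → 1 × 1 = 1 cut set(s).
Breathing circuit lost [AND]: one cut set from each child combined → 1 × 1 × 1 = 1 cut set(s).
Vaporizer chain lost [OR]: union of children's cut sets → 4 cut set(s).
O2 supply lost [OR]: union of children's cut sets → 5 cut set(s).
Scavenge line lost [OR]: union of children's cut sets → 4 cut set(s).
Pipeline path 2 inoperative [AND]: one cut set from each child combined → 4 × 1 × 1 × 1 = 4 cut set(s).
Anesthesia gas delivery interrupted [OR]: union of children's cut sets → 10 cut set(s).
Minimal cut sets: {CO2 absorber trips, Secondary flowmeter is down}; {South vaporizer is out}; {Upper O2 cylinder offline}; {Check valve is down, North APL valve degraded}; {Lower fresh-gas outlet fails}; {Aft pipeline inlet degraded, Left supply hose fails, Pressure regulator lost}; {Fresh-gas outlet 2 is down, Left APL valve 2 is down, Left flowmeter 2 fails, Main check valve 2 is out}; {Fresh-gas outlet 2 is down, Left APL valve 2 is down, Main check valve 2 is out, Reserve CO2 absorber 2 is down}; {C vaporizer 2 degraded, Fresh-gas outlet 2 is down, Left APL valve 2 is down, Main check valve 2 is out}; {A O2 cylinder 2 is inoperative, Fresh-gas outlet 2 is down, Left APL valve 2 is down, Main check valve 2 is out}.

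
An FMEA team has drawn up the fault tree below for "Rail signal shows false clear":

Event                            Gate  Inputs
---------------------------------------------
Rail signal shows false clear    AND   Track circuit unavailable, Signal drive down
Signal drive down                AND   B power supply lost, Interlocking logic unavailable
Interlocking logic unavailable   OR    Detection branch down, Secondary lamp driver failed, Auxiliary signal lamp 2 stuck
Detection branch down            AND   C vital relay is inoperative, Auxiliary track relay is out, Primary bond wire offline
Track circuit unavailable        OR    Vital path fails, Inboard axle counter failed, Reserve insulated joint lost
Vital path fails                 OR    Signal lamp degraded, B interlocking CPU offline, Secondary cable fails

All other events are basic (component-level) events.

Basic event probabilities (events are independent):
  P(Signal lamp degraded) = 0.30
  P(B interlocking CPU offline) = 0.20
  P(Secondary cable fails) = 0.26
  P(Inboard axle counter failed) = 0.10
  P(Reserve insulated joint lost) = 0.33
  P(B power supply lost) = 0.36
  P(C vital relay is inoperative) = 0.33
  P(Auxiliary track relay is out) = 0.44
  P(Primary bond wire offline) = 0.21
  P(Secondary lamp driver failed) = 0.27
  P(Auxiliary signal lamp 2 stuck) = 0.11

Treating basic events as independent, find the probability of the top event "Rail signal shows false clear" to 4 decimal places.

0.0999

P(Vital path fails) [OR] = 1 − (1−0.30) × (1−0.20) × (1−0.26) = 0.585600
P(Track circuit unavailable) [OR] = 1 − (1−0.585600) × (1−0.10) × (1−0.33) = 0.750117
P(Detection branch down) [AND] = 0.33 × 0.44 × 0.21 = 0.030492
P(Interlocking logic unavailable) [OR] = 1 − (1−0.030492) × (1−0.27) × (1−0.11) = 0.370111
P(Signal drive down) [AND] = 0.36 × 0.370111 = 0.133240
P(Rail signal shows false clear) [AND] = 0.750117 × 0.133240 = 0.099946
Rounded to 4 decimal places: P(Rail signal shows false clear) ≈ 0.0999.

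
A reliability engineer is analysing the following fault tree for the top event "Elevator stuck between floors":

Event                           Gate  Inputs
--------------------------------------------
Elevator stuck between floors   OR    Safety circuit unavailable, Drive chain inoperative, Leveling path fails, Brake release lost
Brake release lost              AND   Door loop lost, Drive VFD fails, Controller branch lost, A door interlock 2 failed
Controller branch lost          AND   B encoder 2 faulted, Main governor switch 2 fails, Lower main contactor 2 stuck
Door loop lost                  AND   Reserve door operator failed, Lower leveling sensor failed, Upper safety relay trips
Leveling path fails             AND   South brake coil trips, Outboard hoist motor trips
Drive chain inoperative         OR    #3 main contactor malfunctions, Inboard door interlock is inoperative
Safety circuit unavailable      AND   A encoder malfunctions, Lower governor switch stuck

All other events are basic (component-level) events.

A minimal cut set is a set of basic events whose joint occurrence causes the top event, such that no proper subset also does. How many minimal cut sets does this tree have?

5

Safety circuit unavailable [AND]: one cut set from each child combined → 1 × 1 = 1 cut set(s).
Drive chain inoperative [OR]: union of children's cut sets → 2 cut set(s).
Leveling path fails [AND]: one cut set from each child combined → 1 × 1 = 1 cut set(s).
Door loop lost [AND]: one cut set from each child combined → 1 × 1 × 1 = 1 cut set(s).
Controller branch lost [AND]: one cut set from each child combined → 1 × 1 × 1 = 1 cut set(s).
Brake release lost [AND]: one cut set from each child combined → 1 × 1 × 1 × 1 = 1 cut set(s).
Elevator stuck between floors [OR]: union of children's cut sets → 5 cut set(s).
Minimal cut sets: {A encoder malfunctions, Lower governor switch stuck}; {#3 main contactor malfunctions}; {Inboard door interlock is inoperative}; {Outboard hoist motor trips, South brake coil trips}; {A door interlock 2 failed, B encoder 2 faulted, Drive VFD fails, Lower leveling sensor failed, Lower main contactor 2 stuck, Main governor switch 2 fails, Reserve door operator failed, Upper safety relay trips}.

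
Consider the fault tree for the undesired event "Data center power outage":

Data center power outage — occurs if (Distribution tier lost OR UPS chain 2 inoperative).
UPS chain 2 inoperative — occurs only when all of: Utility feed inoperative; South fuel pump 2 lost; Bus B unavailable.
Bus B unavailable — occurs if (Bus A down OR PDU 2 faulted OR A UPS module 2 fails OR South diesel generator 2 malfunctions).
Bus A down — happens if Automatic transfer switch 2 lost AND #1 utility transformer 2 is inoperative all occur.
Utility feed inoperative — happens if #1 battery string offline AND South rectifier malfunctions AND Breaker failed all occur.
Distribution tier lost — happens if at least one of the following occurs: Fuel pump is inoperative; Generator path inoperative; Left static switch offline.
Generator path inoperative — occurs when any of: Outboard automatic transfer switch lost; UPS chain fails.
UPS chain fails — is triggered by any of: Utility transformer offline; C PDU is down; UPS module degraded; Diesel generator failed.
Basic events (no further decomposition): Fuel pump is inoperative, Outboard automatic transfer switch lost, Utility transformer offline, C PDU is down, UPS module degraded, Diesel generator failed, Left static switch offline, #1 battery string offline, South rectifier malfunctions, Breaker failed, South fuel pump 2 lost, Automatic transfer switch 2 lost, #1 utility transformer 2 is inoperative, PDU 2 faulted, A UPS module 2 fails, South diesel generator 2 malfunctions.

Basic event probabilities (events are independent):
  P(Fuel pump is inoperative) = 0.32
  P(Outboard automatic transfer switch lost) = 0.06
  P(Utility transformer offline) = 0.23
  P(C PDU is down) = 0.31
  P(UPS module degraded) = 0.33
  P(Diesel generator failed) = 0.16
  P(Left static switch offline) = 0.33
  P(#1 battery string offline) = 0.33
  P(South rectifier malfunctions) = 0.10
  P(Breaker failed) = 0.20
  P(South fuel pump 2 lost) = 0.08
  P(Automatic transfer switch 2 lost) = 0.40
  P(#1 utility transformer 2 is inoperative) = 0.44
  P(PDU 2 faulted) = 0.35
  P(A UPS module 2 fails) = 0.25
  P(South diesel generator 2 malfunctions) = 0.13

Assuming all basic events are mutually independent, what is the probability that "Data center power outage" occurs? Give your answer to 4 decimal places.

P(UPS chain fails) [OR] = 1 − (1−0.23) × (1−0.31) × (1−0.33) × (1−0.16) = 0.700984
P(Generator path inoperative) [OR] = 1 − (1−0.06) × (1−0.700984) = 0.718925
P(Distribution tier lost) [OR] = 1 − (1−0.32) × (1−0.718925) × (1−0.33) = 0.871942
P(Utility feed inoperative) [AND] = 0.33 × 0.10 × 0.20 = 0.006600
P(Bus A down) [AND] = 0.40 × 0.44 = 0.176000
P(Bus B unavailable) [OR] = 1 − (1−0.176000) × (1−0.35) × (1−0.25) × (1−0.13) = 0.650521
P(UPS chain 2 inoperative) [AND] = 0.006600 × 0.08 × 0.650521 = 0.000343
P(Data center power outage) [OR] = 1 − (1−0.871942) × (1−0.000343) = 0.871986
Rounded to 4 decimal places: P(Data center power outage) ≈ 0.8720.

0.8720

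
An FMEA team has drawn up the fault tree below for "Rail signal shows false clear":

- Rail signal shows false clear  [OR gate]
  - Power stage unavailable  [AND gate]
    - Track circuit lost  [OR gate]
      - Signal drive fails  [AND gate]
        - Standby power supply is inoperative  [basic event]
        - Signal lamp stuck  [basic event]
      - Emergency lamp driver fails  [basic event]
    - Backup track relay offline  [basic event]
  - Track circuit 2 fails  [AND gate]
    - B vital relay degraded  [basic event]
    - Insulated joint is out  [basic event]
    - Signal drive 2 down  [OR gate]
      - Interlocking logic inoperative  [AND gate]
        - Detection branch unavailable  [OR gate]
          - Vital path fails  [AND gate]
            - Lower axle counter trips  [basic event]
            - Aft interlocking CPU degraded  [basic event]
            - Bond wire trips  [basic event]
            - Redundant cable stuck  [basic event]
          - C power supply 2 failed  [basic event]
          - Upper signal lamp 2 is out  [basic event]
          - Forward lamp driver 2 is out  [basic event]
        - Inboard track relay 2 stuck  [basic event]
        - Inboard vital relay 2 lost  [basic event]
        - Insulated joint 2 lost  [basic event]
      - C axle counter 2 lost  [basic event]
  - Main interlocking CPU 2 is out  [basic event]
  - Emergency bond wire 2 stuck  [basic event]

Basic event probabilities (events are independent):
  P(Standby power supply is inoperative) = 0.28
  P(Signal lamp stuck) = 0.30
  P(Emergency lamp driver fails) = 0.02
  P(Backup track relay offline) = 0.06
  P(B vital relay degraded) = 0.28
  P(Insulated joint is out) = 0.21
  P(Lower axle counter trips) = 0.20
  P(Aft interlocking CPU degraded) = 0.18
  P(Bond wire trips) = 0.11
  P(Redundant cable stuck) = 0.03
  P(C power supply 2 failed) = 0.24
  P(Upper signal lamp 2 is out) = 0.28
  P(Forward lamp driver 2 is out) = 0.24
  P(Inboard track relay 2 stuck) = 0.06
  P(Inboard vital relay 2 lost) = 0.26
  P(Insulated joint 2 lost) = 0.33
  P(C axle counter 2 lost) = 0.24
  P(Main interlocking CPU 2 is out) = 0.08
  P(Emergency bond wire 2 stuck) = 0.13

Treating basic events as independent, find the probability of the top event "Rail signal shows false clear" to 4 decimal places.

0.2158

P(Signal drive fails) [AND] = 0.28 × 0.30 = 0.084000
P(Track circuit lost) [OR] = 1 − (1−0.084000) × (1−0.02) = 0.102320
P(Power stage unavailable) [AND] = 0.102320 × 0.06 = 0.006139
P(Vital path fails) [AND] = 0.20 × 0.18 × 0.11 × 0.03 = 0.000119
P(Detection branch unavailable) [OR] = 1 − (1−0.000119) × (1−0.24) × (1−0.28) × (1−0.24) = 0.584177
P(Interlocking logic inoperative) [AND] = 0.584177 × 0.06 × 0.26 × 0.33 = 0.003007
P(Signal drive 2 down) [OR] = 1 − (1−0.003007) × (1−0.24) = 0.242285
P(Track circuit 2 fails) [AND] = 0.28 × 0.21 × 0.242285 = 0.014246
P(Rail signal shows false clear) [OR] = 1 − (1−0.006139) × (1−0.014246) × (1−0.08) × (1−0.13) = 0.215846
Rounded to 4 decimal places: P(Rail signal shows false clear) ≈ 0.2158.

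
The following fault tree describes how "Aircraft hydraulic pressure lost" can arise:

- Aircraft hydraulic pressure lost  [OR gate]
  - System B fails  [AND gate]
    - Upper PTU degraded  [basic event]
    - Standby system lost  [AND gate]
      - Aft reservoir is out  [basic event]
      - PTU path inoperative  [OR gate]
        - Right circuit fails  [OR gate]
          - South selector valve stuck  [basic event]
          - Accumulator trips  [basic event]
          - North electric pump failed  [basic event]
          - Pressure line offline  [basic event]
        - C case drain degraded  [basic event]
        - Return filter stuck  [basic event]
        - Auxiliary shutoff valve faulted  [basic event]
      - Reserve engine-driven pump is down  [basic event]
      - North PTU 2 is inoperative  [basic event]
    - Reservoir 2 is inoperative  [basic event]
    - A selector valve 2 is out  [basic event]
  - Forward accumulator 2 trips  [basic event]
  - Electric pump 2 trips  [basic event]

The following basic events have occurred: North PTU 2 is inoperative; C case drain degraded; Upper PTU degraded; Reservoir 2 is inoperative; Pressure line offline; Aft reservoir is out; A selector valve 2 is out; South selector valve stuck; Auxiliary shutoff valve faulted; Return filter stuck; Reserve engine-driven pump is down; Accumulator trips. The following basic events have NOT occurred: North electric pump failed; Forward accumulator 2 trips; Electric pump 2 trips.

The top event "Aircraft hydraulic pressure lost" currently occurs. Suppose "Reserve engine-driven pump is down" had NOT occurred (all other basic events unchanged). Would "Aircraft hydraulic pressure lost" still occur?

No

Counterfactual: set "Reserve engine-driven pump is down" to not occurred.
Right circuit fails [OR]: South selector valve stuck=occurs, Accumulator trips=occurs, North electric pump failed=not, Pressure line offline=occurs → at least one input occurs → occurs.
PTU path inoperative [OR]: Right circuit fails=occurs, C case drain degraded=occurs, Return filter stuck=occurs, Auxiliary shutoff valve faulted=occurs → at least one input occurs → occurs.
Standby system lost [AND]: Aft reservoir is out=occurs, PTU path inoperative=occurs, Reserve engine-driven pump is down=not, North PTU 2 is inoperative=occurs → not all inputs occur → does not occur.
System B fails [AND]: Upper PTU degraded=occurs, Standby system lost=not, Reservoir 2 is inoperative=occurs, A selector valve 2 is out=occurs → not all inputs occur → does not occur.
Aircraft hydraulic pressure lost [OR]: System B fails=not, Forward accumulator 2 trips=not, Electric pump 2 trips=not → no input occurs → does not occur.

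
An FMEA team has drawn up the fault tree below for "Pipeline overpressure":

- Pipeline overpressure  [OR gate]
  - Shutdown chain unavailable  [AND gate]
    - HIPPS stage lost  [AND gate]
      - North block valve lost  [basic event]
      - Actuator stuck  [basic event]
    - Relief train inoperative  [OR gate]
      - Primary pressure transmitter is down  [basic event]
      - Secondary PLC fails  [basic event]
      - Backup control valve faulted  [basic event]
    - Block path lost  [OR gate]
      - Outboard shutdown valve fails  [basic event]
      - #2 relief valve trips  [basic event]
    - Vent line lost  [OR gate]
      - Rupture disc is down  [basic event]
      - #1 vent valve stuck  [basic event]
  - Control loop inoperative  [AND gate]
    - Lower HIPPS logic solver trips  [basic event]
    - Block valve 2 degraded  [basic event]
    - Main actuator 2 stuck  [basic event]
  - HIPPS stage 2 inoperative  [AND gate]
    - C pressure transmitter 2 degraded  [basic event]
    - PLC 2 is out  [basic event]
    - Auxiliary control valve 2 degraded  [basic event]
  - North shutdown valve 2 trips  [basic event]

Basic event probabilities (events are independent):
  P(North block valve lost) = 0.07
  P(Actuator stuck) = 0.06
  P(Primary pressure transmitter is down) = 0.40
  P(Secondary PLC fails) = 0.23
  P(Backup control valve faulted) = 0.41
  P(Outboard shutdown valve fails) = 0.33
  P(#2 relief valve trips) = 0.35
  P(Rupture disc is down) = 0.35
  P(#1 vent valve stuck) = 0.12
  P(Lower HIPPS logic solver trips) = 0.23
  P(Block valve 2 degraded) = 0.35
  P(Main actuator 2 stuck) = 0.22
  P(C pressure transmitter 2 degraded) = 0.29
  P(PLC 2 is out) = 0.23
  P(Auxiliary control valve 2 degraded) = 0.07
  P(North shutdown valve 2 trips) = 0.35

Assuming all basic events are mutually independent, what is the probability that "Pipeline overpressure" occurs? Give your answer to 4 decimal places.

0.3650

P(HIPPS stage lost) [AND] = 0.07 × 0.06 = 0.004200
P(Relief train inoperative) [OR] = 1 − (1−0.40) × (1−0.23) × (1−0.41) = 0.727420
P(Block path lost) [OR] = 1 − (1−0.33) × (1−0.35) = 0.564500
P(Vent line lost) [OR] = 1 − (1−0.35) × (1−0.12) = 0.428000
P(Shutdown chain unavailable) [AND] = 0.004200 × 0.727420 × 0.564500 × 0.428000 = 0.000738
P(Control loop inoperative) [AND] = 0.23 × 0.35 × 0.22 = 0.017710
P(HIPPS stage 2 inoperative) [AND] = 0.29 × 0.23 × 0.07 = 0.004669
P(Pipeline overpressure) [OR] = 1 − (1−0.000738) × (1−0.017710) × (1−0.004669) × (1−0.35) = 0.364962
Rounded to 4 decimal places: P(Pipeline overpressure) ≈ 0.3650.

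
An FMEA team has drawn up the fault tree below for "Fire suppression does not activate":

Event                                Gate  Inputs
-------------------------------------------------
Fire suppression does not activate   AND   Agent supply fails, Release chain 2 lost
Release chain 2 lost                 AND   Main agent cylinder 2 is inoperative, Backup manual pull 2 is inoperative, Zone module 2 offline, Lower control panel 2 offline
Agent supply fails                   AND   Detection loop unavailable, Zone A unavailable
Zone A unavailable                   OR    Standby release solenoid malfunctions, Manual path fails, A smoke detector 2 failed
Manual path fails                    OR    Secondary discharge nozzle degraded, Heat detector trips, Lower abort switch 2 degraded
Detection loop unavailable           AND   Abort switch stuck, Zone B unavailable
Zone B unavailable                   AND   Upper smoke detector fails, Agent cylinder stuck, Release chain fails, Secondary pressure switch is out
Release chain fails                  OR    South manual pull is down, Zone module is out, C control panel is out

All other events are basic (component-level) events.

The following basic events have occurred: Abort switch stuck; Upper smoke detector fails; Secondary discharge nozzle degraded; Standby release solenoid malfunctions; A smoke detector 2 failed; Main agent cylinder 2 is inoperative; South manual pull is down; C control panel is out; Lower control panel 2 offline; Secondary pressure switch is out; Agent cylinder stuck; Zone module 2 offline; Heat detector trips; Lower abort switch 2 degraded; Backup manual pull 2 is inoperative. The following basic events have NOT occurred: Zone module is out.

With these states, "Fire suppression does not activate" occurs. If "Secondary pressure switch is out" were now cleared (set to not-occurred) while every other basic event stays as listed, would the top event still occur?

No

Counterfactual: set "Secondary pressure switch is out" to not occurred.
Release chain fails [OR]: South manual pull is down=occurs, Zone module is out=not, C control panel is out=occurs → at least one input occurs → occurs.
Zone B unavailable [AND]: Upper smoke detector fails=occurs, Agent cylinder stuck=occurs, Release chain fails=occurs, Secondary pressure switch is out=not → not all inputs occur → does not occur.
Detection loop unavailable [AND]: Abort switch stuck=occurs, Zone B unavailable=not → not all inputs occur → does not occur.
Manual path fails [OR]: Secondary discharge nozzle degraded=occurs, Heat detector trips=occurs, Lower abort switch 2 degraded=occurs → at least one input occurs → occurs.
Zone A unavailable [OR]: Standby release solenoid malfunctions=occurs, Manual path fails=occurs, A smoke detector 2 failed=occurs → at least one input occurs → occurs.
Agent supply fails [AND]: Detection loop unavailable=not, Zone A unavailable=occurs → not all inputs occur → does not occur.
Release chain 2 lost [AND]: Main agent cylinder 2 is inoperative=occurs, Backup manual pull 2 is inoperative=occurs, Zone module 2 offline=occurs, Lower control panel 2 offline=occurs → all inputs occur → occurs.
Fire suppression does not activate [AND]: Agent supply fails=not, Release chain 2 lost=occurs → not all inputs occur → does not occur.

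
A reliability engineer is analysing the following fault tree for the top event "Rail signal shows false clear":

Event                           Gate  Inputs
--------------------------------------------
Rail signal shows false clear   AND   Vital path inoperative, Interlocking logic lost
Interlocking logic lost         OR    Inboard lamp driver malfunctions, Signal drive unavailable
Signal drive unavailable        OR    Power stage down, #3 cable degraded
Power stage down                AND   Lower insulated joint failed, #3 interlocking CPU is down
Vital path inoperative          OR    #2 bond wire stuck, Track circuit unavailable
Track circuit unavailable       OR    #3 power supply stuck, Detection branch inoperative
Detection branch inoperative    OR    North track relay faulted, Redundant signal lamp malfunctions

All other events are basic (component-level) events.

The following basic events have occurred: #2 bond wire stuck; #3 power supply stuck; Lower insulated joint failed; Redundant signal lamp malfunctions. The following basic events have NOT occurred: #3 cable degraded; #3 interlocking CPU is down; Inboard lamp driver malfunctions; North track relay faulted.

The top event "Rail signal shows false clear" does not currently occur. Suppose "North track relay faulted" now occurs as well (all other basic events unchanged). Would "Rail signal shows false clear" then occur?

No

Counterfactual: set "North track relay faulted" to occurred.
Detection branch inoperative [OR]: North track relay faulted=occurs, Redundant signal lamp malfunctions=occurs → at least one input occurs → occurs.
Track circuit unavailable [OR]: #3 power supply stuck=occurs, Detection branch inoperative=occurs → at least one input occurs → occurs.
Vital path inoperative [OR]: #2 bond wire stuck=occurs, Track circuit unavailable=occurs → at least one input occurs → occurs.
Power stage down [AND]: Lower insulated joint failed=occurs, #3 interlocking CPU is down=not → not all inputs occur → does not occur.
Signal drive unavailable [OR]: Power stage down=not, #3 cable degraded=not → no input occurs → does not occur.
Interlocking logic lost [OR]: Inboard lamp driver malfunctions=not, Signal drive unavailable=not → no input occurs → does not occur.
Rail signal shows false clear [AND]: Vital path inoperative=occurs, Interlocking logic lost=not → not all inputs occur → does not occur.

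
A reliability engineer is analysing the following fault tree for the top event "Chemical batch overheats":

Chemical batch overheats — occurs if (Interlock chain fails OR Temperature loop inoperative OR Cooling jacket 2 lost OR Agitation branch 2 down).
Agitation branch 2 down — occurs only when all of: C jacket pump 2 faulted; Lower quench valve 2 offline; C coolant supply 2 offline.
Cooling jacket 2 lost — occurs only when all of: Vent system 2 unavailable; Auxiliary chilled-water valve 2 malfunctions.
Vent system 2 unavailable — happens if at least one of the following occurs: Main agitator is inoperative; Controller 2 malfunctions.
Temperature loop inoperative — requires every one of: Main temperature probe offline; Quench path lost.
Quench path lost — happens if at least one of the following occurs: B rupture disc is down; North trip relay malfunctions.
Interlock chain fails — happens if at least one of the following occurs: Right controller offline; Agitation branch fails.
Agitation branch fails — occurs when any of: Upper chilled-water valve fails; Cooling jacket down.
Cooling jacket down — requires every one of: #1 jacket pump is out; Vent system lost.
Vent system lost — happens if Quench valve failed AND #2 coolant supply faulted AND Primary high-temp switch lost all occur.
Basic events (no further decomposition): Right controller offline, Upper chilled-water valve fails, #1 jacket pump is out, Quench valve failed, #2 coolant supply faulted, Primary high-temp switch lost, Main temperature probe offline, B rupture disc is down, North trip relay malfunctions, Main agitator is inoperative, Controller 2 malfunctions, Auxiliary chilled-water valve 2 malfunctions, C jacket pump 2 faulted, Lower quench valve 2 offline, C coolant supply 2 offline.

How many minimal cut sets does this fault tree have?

Vent system lost [AND]: one cut set from each child combined → 1 × 1 × 1 = 1 cut set(s).
Cooling jacket down [AND]: one cut set from each child combined → 1 × 1 = 1 cut set(s).
Agitation branch fails [OR]: union of children's cut sets → 2 cut set(s).
Interlock chain fails [OR]: union of children's cut sets → 3 cut set(s).
Quench path lost [OR]: union of children's cut sets → 2 cut set(s).
Temperature loop inoperative [AND]: one cut set from each child combined → 1 × 2 = 2 cut set(s).
Vent system 2 unavailable [OR]: union of children's cut sets → 2 cut set(s).
Cooling jacket 2 lost [AND]: one cut set from each child combined → 2 × 1 = 2 cut set(s).
Agitation branch 2 down [AND]: one cut set from each child combined → 1 × 1 × 1 = 1 cut set(s).
Chemical batch overheats [OR]: union of children's cut sets → 8 cut set(s).
Minimal cut sets: {Right controller offline}; {Upper chilled-water valve fails}; {#1 jacket pump is out, #2 coolant supply faulted, Primary high-temp switch lost, Quench valve failed}; {B rupture disc is down, Main temperature probe offline}; {Main temperature probe offline, North trip relay malfunctions}; {Auxiliary chilled-water valve 2 malfunctions, Main agitator is inoperative}; {Auxiliary chilled-water valve 2 malfunctions, Controller 2 malfunctions}; {C coolant supply 2 offline, C jacket pump 2 faulted, Lower quench valve 2 offline}.

8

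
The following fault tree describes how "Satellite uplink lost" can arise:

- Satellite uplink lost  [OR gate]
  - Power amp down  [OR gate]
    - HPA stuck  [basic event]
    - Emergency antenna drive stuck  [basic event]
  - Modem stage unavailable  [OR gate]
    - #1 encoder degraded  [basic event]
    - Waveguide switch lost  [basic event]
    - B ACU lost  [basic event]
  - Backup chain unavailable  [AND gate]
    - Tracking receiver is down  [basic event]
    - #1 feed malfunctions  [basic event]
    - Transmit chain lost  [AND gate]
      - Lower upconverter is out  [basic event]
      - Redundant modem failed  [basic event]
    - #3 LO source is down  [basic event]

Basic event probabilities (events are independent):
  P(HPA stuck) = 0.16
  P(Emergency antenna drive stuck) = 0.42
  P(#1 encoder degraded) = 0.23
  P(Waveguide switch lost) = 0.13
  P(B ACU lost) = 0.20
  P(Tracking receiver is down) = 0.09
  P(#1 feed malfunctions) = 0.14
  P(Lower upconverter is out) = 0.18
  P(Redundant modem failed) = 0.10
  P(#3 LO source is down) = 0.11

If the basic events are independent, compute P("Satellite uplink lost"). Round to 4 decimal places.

0.7389

P(Power amp down) [OR] = 1 − (1−0.16) × (1−0.42) = 0.512800
P(Modem stage unavailable) [OR] = 1 − (1−0.23) × (1−0.13) × (1−0.20) = 0.464080
P(Transmit chain lost) [AND] = 0.18 × 0.10 = 0.018000
P(Backup chain unavailable) [AND] = 0.09 × 0.14 × 0.018000 × 0.11 = 0.000025
P(Satellite uplink lost) [OR] = 1 − (1−0.512800) × (1−0.464080) × (1−0.000025) = 0.738906
Rounded to 4 decimal places: P(Satellite uplink lost) ≈ 0.7389.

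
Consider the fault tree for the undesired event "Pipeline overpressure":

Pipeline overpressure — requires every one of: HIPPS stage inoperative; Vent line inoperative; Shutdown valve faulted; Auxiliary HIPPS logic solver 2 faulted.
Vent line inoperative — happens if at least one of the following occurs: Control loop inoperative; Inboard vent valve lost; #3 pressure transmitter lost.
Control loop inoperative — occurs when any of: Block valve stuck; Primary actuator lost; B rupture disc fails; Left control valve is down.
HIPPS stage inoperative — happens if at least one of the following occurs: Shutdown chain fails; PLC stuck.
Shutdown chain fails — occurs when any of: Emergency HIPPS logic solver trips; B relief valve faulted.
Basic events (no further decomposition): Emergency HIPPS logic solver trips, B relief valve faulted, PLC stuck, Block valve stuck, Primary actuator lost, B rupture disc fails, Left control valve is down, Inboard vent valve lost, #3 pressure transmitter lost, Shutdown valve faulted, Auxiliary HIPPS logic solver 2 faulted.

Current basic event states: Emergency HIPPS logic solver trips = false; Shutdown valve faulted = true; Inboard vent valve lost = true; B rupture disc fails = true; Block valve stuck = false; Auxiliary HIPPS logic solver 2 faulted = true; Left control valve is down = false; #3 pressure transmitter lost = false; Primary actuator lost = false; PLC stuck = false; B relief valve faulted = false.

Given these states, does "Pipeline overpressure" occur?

No

Shutdown chain fails [OR]: Emergency HIPPS logic solver trips=not, B relief valve faulted=not → no input occurs → does not occur.
HIPPS stage inoperative [OR]: Shutdown chain fails=not, PLC stuck=not → no input occurs → does not occur.
Control loop inoperative [OR]: Block valve stuck=not, Primary actuator lost=not, B rupture disc fails=occurs, Left control valve is down=not → at least one input occurs → occurs.
Vent line inoperative [OR]: Control loop inoperative=occurs, Inboard vent valve lost=occurs, #3 pressure transmitter lost=not → at least one input occurs → occurs.
Pipeline overpressure [AND]: HIPPS stage inoperative=not, Vent line inoperative=occurs, Shutdown valve faulted=occurs, Auxiliary HIPPS logic solver 2 faulted=occurs → not all inputs occur → does not occur.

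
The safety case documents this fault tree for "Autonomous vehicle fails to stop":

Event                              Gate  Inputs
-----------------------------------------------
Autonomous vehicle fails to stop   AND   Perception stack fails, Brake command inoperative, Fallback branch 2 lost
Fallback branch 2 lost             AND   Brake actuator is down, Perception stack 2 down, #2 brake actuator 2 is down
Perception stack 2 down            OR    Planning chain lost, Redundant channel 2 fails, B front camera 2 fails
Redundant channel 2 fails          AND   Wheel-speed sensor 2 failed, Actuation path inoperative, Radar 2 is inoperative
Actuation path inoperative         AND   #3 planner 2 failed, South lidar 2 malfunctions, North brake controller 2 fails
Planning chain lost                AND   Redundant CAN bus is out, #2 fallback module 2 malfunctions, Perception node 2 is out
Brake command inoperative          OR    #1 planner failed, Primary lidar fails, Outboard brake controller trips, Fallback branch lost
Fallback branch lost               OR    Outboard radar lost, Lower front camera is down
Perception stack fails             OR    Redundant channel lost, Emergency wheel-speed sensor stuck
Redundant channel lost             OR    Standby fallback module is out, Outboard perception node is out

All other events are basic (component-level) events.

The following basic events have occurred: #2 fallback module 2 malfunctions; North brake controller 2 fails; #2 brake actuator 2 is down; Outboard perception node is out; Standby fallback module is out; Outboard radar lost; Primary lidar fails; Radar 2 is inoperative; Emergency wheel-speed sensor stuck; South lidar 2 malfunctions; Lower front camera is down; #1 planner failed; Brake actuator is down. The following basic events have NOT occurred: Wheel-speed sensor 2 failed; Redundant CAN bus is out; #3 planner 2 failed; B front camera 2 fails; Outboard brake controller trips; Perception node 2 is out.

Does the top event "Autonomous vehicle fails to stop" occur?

Redundant channel lost [OR]: Standby fallback module is out=occurs, Outboard perception node is out=occurs → at least one input occurs → occurs.
Perception stack fails [OR]: Redundant channel lost=occurs, Emergency wheel-speed sensor stuck=occurs → at least one input occurs → occurs.
Fallback branch lost [OR]: Outboard radar lost=occurs, Lower front camera is down=occurs → at least one input occurs → occurs.
Brake command inoperative [OR]: #1 planner failed=occurs, Primary lidar fails=occurs, Outboard brake controller trips=not, Fallback branch lost=occurs → at least one input occurs → occurs.
Planning chain lost [AND]: Redundant CAN bus is out=not, #2 fallback module 2 malfunctions=occurs, Perception node 2 is out=not → not all inputs occur → does not occur.
Actuation path inoperative [AND]: #3 planner 2 failed=not, South lidar 2 malfunctions=occurs, North brake controller 2 fails=occurs → not all inputs occur → does not occur.
Redundant channel 2 fails [AND]: Wheel-speed sensor 2 failed=not, Actuation path inoperative=not, Radar 2 is inoperative=occurs → not all inputs occur → does not occur.
Perception stack 2 down [OR]: Planning chain lost=not, Redundant channel 2 fails=not, B front camera 2 fails=not → no input occurs → does not occur.
Fallback branch 2 lost [AND]: Brake actuator is down=occurs, Perception stack 2 down=not, #2 brake actuator 2 is down=occurs → not all inputs occur → does not occur.
Autonomous vehicle fails to stop [AND]: Perception stack fails=occurs, Brake command inoperative=occurs, Fallback branch 2 lost=not → not all inputs occur → does not occur.

No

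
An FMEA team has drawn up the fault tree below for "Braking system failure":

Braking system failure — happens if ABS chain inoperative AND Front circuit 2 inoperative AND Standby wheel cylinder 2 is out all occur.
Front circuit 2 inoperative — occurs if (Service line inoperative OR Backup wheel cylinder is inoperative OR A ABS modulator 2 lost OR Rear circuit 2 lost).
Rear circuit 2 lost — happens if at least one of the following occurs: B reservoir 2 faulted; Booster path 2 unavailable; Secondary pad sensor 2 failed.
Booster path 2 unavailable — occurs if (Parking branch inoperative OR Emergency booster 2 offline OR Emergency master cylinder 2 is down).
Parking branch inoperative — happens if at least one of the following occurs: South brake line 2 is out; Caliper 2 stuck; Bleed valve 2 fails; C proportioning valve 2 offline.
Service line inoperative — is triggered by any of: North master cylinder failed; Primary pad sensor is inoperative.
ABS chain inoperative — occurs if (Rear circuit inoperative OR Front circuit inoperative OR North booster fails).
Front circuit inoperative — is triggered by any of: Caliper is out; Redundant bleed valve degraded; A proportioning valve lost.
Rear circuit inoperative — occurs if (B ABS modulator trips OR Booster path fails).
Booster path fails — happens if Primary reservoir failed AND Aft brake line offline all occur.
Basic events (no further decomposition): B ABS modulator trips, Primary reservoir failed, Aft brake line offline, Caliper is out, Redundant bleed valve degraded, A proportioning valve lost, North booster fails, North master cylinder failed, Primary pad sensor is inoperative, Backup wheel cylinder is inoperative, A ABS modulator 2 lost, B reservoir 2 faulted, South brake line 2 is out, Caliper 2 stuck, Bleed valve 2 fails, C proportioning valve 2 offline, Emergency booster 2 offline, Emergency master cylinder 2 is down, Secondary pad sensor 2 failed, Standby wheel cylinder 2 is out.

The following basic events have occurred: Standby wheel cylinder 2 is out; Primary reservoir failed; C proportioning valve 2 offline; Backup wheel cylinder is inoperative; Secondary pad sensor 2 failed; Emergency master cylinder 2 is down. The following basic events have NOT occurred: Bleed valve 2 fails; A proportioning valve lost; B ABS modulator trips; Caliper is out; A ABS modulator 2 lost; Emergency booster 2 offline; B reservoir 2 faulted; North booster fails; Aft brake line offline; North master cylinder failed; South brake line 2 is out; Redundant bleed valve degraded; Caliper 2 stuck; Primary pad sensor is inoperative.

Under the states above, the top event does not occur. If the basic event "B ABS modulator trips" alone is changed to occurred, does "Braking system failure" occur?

Yes

Counterfactual: set "B ABS modulator trips" to occurred.
Booster path fails [AND]: Primary reservoir failed=occurs, Aft brake line offline=not → not all inputs occur → does not occur.
Rear circuit inoperative [OR]: B ABS modulator trips=occurs, Booster path fails=not → at least one input occurs → occurs.
Front circuit inoperative [OR]: Caliper is out=not, Redundant bleed valve degraded=not, A proportioning valve lost=not → no input occurs → does not occur.
ABS chain inoperative [OR]: Rear circuit inoperative=occurs, Front circuit inoperative=not, North booster fails=not → at least one input occurs → occurs.
Service line inoperative [OR]: North master cylinder failed=not, Primary pad sensor is inoperative=not → no input occurs → does not occur.
Parking branch inoperative [OR]: South brake line 2 is out=not, Caliper 2 stuck=not, Bleed valve 2 fails=not, C proportioning valve 2 offline=occurs → at least one input occurs → occurs.
Booster path 2 unavailable [OR]: Parking branch inoperative=occurs, Emergency booster 2 offline=not, Emergency master cylinder 2 is down=occurs → at least one input occurs → occurs.
Rear circuit 2 lost [OR]: B reservoir 2 faulted=not, Booster path 2 unavailable=occurs, Secondary pad sensor 2 failed=occurs → at least one input occurs → occurs.
Front circuit 2 inoperative [OR]: Service line inoperative=not, Backup wheel cylinder is inoperative=occurs, A ABS modulator 2 lost=not, Rear circuit 2 lost=occurs → at least one input occurs → occurs.
Braking system failure [AND]: ABS chain inoperative=occurs, Front circuit 2 inoperative=occurs, Standby wheel cylinder 2 is out=occurs → all inputs occur → occurs.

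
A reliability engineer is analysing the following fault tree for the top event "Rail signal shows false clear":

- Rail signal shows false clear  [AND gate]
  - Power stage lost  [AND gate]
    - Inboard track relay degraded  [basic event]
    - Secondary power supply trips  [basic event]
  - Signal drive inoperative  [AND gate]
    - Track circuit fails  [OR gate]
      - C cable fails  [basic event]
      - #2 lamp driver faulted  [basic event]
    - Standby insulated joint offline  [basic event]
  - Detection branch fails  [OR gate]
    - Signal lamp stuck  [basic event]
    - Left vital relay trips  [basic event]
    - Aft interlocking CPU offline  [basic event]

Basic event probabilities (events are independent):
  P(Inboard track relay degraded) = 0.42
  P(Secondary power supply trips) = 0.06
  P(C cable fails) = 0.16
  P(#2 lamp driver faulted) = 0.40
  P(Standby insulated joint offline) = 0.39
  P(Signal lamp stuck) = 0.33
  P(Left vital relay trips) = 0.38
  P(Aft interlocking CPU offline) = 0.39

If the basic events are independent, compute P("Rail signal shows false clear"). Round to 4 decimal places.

0.0036

P(Power stage lost) [AND] = 0.42 × 0.06 = 0.025200
P(Track circuit fails) [OR] = 1 − (1−0.16) × (1−0.40) = 0.496000
P(Signal drive inoperative) [AND] = 0.496000 × 0.39 = 0.193440
P(Detection branch fails) [OR] = 1 − (1−0.33) × (1−0.38) × (1−0.39) = 0.746606
P(Rail signal shows false clear) [AND] = 0.025200 × 0.193440 × 0.746606 = 0.003639
Rounded to 4 decimal places: P(Rail signal shows false clear) ≈ 0.0036.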